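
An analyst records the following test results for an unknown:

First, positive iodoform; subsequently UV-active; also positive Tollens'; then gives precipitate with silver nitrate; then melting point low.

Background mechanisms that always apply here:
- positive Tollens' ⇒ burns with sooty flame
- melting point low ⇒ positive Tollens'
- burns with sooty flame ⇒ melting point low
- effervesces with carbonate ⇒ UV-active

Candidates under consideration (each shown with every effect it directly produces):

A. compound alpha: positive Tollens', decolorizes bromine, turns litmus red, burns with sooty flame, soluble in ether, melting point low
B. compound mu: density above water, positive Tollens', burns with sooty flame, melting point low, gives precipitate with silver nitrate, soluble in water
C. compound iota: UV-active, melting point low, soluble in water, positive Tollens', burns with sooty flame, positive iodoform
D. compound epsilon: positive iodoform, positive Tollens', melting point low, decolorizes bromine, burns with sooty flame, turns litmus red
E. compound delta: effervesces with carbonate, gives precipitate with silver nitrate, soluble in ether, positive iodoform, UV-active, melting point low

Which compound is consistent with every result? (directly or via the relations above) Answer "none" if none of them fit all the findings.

E

Checking each candidate against the observations:
(A) compound alpha — positive iodoform NO; UV-active NO; positive Tollens' yes; gives precipitate with silver nitrate NO; melting point low yes
(B) compound mu — positive iodoform NO; UV-active NO; positive Tollens' yes; gives precipitate with silver nitrate yes; melting point low yes
(C) compound iota — does not account for gives precipitate with silver nitrate
(D) compound epsilon — does not account for UV-active, gives precipitate with silver nitrate
(E) compound delta — positive iodoform yes; UV-active yes; positive Tollens' yes (through melting point low → positive Tollens'); gives precipitate with silver nitrate yes; melting point low yes
(E) alone accounts for all the evidence.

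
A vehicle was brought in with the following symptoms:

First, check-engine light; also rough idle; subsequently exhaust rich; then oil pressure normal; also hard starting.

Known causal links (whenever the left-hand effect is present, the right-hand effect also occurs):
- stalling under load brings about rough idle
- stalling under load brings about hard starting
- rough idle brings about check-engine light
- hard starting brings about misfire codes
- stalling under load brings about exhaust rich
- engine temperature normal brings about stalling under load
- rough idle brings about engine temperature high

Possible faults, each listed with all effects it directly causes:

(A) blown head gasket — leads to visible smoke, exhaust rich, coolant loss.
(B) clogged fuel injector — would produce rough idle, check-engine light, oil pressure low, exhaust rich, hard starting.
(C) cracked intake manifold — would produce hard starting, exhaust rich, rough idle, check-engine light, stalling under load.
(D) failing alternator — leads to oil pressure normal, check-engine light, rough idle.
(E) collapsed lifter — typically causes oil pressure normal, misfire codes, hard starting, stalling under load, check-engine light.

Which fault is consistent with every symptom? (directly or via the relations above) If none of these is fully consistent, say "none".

Per-candidate check:
(A) blown head gasket — check-engine light -; rough idle -; exhaust rich +; oil pressure normal -; hard starting -
(B) clogged fuel injector — check-engine light +; rough idle +; exhaust rich +; oil pressure normal -; hard starting +
(C) cracked intake manifold — does not account for oil pressure normal
(D) failing alternator — check-engine light +; rough idle +; exhaust rich -; oil pressure normal +; hard starting -
(E) collapsed lifter — accounts for every observation (rough idle via stalling under load → rough idle)
(E) alone accounts for all the evidence.

E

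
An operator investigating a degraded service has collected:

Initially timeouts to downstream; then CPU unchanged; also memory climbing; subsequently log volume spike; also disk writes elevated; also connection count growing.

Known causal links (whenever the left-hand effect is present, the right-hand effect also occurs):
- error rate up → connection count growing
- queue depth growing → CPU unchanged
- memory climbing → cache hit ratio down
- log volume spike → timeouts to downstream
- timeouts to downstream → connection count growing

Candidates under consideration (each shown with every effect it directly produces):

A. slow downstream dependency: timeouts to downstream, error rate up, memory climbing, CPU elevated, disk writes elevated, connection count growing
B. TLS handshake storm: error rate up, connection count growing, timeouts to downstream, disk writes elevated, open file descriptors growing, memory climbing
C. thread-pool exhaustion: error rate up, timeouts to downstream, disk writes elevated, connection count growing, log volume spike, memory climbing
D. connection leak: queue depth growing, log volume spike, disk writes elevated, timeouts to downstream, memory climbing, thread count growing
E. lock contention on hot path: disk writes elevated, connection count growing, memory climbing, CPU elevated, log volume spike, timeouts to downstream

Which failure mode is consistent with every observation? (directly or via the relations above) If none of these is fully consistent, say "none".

Testing each hypothesis:
(A) slow downstream dependency — timeouts to downstream match; CPU unchanged miss; memory climbing match; log volume spike miss; disk writes elevated match; connection count growing match
(B) TLS handshake storm — does not account for CPU unchanged, log volume spike
(C) thread-pool exhaustion — does not account for CPU unchanged
(D) connection leak — accounts for every observation (CPU unchanged by queue depth growing → CPU unchanged)
(E) lock contention on hot path — fails on CPU unchanged (predicts CPU elevated, not CPU unchanged)
(D) is the only candidate with no mismatches.

D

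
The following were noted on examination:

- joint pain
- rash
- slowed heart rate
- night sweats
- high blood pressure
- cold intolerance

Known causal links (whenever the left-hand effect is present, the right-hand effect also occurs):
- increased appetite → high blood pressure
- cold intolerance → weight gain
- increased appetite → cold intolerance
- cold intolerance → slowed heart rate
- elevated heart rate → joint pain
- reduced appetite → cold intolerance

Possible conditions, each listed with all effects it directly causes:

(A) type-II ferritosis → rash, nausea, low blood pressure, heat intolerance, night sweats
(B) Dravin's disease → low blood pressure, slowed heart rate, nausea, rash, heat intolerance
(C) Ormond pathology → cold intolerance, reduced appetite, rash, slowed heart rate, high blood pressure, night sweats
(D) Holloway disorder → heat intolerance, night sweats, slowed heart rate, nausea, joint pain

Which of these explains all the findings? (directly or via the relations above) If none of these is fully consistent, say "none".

none

Testing each hypothesis:
(A) type-II ferritosis — joint pain ✗; rash ✓; slowed heart rate ✗; night sweats ✓; high blood pressure ✗; cold intolerance ✗
(B) Dravin's disease — fails on joint pain, night sweats, high blood pressure, cold intolerance (predicts low blood pressure, not high blood pressure; predicts heat intolerance, not cold intolerance)
(C) Ormond pathology — does not account for joint pain
(D) Holloway disorder — joint pain ✓; rash ✗; slowed heart rate ✓; night sweats ✓; high blood pressure ✗; cold intolerance ✗
Every candidate fails on at least one observation.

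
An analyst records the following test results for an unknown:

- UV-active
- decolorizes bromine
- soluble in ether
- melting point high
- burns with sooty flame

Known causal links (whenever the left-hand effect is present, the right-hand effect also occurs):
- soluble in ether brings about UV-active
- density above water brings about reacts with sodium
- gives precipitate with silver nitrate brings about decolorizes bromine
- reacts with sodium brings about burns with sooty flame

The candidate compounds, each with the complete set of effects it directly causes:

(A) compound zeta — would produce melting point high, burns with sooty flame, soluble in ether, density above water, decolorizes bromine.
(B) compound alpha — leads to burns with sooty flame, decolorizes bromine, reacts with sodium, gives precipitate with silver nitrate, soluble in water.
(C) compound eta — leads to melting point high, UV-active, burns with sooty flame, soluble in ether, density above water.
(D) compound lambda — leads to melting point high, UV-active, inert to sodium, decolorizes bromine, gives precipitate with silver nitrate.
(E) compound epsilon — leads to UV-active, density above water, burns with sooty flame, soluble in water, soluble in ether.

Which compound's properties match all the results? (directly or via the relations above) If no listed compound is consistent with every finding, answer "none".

A

Testing each hypothesis:
(A) compound zeta — UV-active yes (through soluble in ether → UV-active); decolorizes bromine yes; soluble in ether yes; melting point high yes; burns with sooty flame yes
(B) compound alpha — does not account for UV-active, soluble in ether, melting point high
(C) compound eta — does not account for decolorizes bromine
(D) compound lambda — UV-active yes; decolorizes bromine yes; soluble in ether NO; melting point high yes; burns with sooty flame NO
(E) compound epsilon — does not account for decolorizes bromine, melting point high
(A) alone accounts for all the evidence.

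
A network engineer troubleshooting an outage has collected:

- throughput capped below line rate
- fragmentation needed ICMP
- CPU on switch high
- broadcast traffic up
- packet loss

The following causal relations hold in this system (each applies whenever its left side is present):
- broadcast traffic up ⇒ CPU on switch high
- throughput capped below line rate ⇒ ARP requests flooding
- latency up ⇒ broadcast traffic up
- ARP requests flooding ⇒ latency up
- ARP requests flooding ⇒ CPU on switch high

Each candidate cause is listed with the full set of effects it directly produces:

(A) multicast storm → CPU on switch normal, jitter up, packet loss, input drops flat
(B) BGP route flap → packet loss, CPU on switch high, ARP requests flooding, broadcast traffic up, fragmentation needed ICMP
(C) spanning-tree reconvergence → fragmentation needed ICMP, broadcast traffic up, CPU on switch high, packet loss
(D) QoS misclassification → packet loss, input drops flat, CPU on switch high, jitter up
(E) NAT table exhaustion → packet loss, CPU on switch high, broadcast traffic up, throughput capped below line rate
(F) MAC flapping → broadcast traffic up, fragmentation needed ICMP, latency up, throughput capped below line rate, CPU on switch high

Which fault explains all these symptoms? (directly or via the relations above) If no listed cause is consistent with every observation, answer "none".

none

Checking each candidate against the observations:
(A) multicast storm — throughput capped below line rate -; fragmentation needed ICMP -; CPU on switch high -; broadcast traffic up -; packet loss +
(B) BGP route flap — throughput capped below line rate -; fragmentation needed ICMP +; CPU on switch high +; broadcast traffic up +; packet loss +
(C) spanning-tree reconvergence — does not account for throughput capped below line rate
(D) QoS misclassification — throughput capped below line rate -; fragmentation needed ICMP -; CPU on switch high +; broadcast traffic up -; packet loss +
(E) NAT table exhaustion — does not account for fragmentation needed ICMP
(F) MAC flapping — does not account for packet loss
Every candidate fails on at least one observation.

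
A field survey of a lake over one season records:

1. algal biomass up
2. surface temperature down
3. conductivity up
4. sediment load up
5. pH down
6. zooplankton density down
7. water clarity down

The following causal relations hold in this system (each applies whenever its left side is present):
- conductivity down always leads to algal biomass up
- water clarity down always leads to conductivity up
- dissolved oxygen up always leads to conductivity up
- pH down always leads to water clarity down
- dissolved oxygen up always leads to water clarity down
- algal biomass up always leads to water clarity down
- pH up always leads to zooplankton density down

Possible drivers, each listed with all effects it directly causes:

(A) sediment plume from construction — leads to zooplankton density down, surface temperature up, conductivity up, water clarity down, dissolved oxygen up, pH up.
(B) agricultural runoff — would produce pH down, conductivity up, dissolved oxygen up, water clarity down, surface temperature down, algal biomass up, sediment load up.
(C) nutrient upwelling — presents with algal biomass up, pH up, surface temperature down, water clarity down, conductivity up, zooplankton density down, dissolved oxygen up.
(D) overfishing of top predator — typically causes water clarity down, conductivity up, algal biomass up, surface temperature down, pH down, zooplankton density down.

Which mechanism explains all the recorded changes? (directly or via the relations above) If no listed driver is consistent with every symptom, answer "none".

none

Testing each hypothesis:
(A) sediment plume from construction — fails on algal biomass up, surface temperature down, sediment load up, pH down (predicts surface temperature up, not surface temperature down; predicts pH up, not pH down)
(B) agricultural runoff — algal biomass up +; surface temperature down +; conductivity up +; sediment load up +; pH down +; zooplankton density down -; water clarity down +
(C) nutrient upwelling — algal biomass up +; surface temperature down +; conductivity up +; sediment load up -; pH down -; zooplankton density down +; water clarity down +
(D) overfishing of top predator — algal biomass up +; surface temperature down +; conductivity up +; sediment load up -; pH down +; zooplankton density down +; water clarity down +
Every candidate fails on at least one observation.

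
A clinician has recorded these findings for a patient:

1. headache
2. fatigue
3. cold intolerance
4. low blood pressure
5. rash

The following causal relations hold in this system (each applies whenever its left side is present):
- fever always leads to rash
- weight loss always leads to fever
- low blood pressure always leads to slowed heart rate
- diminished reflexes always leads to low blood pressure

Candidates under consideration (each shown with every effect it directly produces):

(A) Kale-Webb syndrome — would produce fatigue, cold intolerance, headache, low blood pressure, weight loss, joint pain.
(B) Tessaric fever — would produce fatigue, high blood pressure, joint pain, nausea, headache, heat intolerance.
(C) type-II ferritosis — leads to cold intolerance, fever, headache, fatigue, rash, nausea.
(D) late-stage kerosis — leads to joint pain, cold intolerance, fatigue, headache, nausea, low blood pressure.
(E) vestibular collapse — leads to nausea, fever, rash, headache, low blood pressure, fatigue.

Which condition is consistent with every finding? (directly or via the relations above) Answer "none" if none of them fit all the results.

A

Checking each candidate against the observations:
(A) Kale-Webb syndrome — headache match; fatigue match; cold intolerance match; low blood pressure match; rash match (through weight loss → fever → rash)
(B) Tessaric fever — headache match; fatigue match; cold intolerance miss; low blood pressure miss; rash miss
(C) type-II ferritosis — does not account for low blood pressure
(D) late-stage kerosis — does not account for rash
(E) vestibular collapse — does not account for cold intolerance
(A) alone accounts for all the evidence.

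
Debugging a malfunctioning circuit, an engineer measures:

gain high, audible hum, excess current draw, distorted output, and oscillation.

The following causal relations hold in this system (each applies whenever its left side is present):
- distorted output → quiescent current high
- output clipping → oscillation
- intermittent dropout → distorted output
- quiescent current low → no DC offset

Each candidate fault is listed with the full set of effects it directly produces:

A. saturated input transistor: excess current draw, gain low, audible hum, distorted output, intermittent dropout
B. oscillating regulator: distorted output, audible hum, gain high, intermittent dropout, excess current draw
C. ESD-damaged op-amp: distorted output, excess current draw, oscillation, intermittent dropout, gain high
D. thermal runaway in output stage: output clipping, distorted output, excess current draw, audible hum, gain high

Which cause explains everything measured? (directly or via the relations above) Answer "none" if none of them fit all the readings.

D

Testing each hypothesis:
(A) saturated input transistor — fails on gain high, oscillation (predicts gain low, not gain high)
(B) oscillating regulator — gain high yes; audible hum yes; excess current draw yes; distorted output yes; oscillation NO
(C) ESD-damaged op-amp — gain high yes; audible hum NO; excess current draw yes; distorted output yes; oscillation yes
(D) thermal runaway in output stage — accounts for every observation (oscillation via output clipping → oscillation)
(D) alone accounts for all the evidence.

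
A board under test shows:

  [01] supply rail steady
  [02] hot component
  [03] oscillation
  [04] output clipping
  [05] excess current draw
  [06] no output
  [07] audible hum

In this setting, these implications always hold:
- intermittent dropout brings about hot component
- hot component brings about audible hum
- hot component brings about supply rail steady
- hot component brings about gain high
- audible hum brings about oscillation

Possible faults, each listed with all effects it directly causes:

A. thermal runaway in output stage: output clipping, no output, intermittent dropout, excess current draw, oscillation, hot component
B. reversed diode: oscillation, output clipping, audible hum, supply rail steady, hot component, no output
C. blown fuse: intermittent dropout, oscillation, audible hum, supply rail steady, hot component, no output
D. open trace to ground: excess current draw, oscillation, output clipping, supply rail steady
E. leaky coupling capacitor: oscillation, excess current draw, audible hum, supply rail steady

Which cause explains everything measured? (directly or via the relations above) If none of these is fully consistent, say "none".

Checking each candidate against the observations:
(A) thermal runaway in output stage — accounts for every observation (supply rail steady through hot component → supply rail steady)
(B) reversed diode — supply rail steady +; hot component +; oscillation +; output clipping +; excess current draw -; no output +; audible hum +
(C) blown fuse — supply rail steady +; hot component +; oscillation +; output clipping -; excess current draw -; no output +; audible hum +
(D) open trace to ground — supply rail steady +; hot component -; oscillation +; output clipping +; excess current draw +; no output -; audible hum -
(E) leaky coupling capacitor — supply rail steady +; hot component -; oscillation +; output clipping -; excess current draw +; no output -; audible hum +
Only (A) is consistent with every observation.

A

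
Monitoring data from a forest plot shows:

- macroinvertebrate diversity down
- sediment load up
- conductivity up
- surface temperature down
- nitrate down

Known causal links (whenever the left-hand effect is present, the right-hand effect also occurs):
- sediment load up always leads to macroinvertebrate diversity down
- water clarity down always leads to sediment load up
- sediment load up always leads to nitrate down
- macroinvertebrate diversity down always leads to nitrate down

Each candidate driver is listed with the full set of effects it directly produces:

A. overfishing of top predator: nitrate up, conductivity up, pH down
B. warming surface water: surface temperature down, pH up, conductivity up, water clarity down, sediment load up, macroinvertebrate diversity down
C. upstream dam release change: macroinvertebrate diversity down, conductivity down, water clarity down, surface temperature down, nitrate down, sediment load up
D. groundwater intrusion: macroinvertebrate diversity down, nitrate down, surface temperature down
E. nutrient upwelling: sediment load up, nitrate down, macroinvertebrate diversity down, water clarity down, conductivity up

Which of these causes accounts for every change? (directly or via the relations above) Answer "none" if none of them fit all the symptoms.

B

Per-candidate check:
(A) overfishing of top predator — macroinvertebrate diversity down ✗; sediment load up ✗; conductivity up ✓; surface temperature down ✗; nitrate down ✗
(B) warming surface water — macroinvertebrate diversity down ✓; sediment load up ✓; conductivity up ✓; surface temperature down ✓; nitrate down ✓ (through sediment load up → nitrate down)
(C) upstream dam release change — macroinvertebrate diversity down ✓; sediment load up ✓; conductivity up ✗; surface temperature down ✓; nitrate down ✓
(D) groundwater intrusion — macroinvertebrate diversity down ✓; sediment load up ✗; conductivity up ✗; surface temperature down ✓; nitrate down ✓
(E) nutrient upwelling — does not account for surface temperature down
(B) is the only candidate with no mismatches.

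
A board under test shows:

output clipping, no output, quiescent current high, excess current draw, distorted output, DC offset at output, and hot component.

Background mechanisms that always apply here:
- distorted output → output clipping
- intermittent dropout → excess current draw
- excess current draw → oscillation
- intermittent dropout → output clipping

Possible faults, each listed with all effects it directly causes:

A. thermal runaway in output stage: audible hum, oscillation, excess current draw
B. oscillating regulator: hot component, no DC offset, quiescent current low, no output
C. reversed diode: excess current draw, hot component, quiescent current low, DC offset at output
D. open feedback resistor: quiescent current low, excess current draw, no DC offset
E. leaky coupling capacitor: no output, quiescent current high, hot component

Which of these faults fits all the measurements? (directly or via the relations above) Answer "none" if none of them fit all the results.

none

Testing each hypothesis:
(A) thermal runaway in output stage — does not account for output clipping, no output, quiescent current high, distorted output, DC offset at output, hot component
(B) oscillating regulator — output clipping ✗; no output ✓; quiescent current high ✗; excess current draw ✗; distorted output ✗; DC offset at output ✗; hot component ✓
(C) reversed diode — fails on output clipping, no output, quiescent current high, distorted output (predicts quiescent current low, not quiescent current high)
(D) open feedback resistor — output clipping ✗; no output ✗; quiescent current high ✗; excess current draw ✓; distorted output ✗; DC offset at output ✗; hot component ✗
(E) leaky coupling capacitor — output clipping ✗; no output ✓; quiescent current high ✓; excess current draw ✗; distorted output ✗; DC offset at output ✗; hot component ✓
Every candidate fails on at least one observation.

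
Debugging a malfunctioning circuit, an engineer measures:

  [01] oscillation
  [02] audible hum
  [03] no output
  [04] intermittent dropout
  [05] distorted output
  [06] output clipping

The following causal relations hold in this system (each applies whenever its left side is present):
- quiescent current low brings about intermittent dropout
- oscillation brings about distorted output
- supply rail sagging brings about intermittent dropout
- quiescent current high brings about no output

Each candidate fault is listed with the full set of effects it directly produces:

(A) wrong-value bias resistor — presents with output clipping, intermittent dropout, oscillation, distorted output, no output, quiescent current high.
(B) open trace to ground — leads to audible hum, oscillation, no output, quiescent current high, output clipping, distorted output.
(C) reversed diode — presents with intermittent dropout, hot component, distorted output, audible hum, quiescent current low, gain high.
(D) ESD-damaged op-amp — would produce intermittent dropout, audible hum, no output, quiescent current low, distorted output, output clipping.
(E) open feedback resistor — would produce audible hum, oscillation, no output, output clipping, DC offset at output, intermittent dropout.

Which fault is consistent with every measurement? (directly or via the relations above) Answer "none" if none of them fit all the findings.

Per-candidate check:
(A) wrong-value bias resistor — does not account for audible hum
(B) open trace to ground — oscillation yes; audible hum yes; no output yes; intermittent dropout NO; distorted output yes; output clipping yes
(C) reversed diode — oscillation NO; audible hum yes; no output NO; intermittent dropout yes; distorted output yes; output clipping NO
(D) ESD-damaged op-amp — does not account for oscillation
(E) open feedback resistor — accounts for every observation (distorted output by oscillation → distorted output)
(E) alone accounts for all the evidence.

E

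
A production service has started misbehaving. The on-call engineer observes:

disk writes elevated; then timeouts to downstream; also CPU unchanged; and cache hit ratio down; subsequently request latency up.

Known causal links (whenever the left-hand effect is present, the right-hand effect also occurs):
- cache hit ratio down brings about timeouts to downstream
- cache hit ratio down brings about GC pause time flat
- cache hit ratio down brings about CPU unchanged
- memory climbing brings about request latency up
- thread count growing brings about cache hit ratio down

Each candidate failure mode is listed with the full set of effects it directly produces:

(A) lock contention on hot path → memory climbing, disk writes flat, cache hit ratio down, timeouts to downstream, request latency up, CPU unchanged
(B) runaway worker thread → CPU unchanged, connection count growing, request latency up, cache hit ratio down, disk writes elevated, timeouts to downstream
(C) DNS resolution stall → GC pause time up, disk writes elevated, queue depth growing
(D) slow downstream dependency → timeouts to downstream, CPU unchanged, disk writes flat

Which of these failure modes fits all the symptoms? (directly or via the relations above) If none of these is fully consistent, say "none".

B

Testing each hypothesis:
(A) lock contention on hot path — disk writes elevated -; timeouts to downstream +; CPU unchanged +; cache hit ratio down +; request latency up +
(B) runaway worker thread — disk writes elevated +; timeouts to downstream +; CPU unchanged +; cache hit ratio down +; request latency up +
(C) DNS resolution stall — disk writes elevated +; timeouts to downstream -; CPU unchanged -; cache hit ratio down -; request latency up -
(D) slow downstream dependency — disk writes elevated -; timeouts to downstream +; CPU unchanged +; cache hit ratio down -; request latency up -
Only (B) is consistent with every observation.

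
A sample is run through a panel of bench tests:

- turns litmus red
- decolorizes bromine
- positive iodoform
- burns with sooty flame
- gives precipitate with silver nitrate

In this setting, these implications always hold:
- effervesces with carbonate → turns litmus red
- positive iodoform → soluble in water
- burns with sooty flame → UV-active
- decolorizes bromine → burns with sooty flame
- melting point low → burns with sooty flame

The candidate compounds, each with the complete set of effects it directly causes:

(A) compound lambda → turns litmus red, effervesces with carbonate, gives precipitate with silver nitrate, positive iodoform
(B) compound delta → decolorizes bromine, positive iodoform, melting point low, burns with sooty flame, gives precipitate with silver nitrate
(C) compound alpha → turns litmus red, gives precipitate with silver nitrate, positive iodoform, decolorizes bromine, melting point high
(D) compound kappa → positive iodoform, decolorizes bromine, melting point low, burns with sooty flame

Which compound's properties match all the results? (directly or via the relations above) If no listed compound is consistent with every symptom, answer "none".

Testing each hypothesis:
(A) compound lambda — turns litmus red match; decolorizes bromine miss; positive iodoform match; burns with sooty flame miss; gives precipitate with silver nitrate match
(B) compound delta — turns litmus red miss; decolorizes bromine match; positive iodoform match; burns with sooty flame match; gives precipitate with silver nitrate match
(C) compound alpha — turns litmus red match; decolorizes bromine match; positive iodoform match; burns with sooty flame match (via decolorizes bromine → burns with sooty flame); gives precipitate with silver nitrate match
(D) compound kappa — does not account for turns litmus red, gives precipitate with silver nitrate
(C) is the only candidate with no mismatches.

C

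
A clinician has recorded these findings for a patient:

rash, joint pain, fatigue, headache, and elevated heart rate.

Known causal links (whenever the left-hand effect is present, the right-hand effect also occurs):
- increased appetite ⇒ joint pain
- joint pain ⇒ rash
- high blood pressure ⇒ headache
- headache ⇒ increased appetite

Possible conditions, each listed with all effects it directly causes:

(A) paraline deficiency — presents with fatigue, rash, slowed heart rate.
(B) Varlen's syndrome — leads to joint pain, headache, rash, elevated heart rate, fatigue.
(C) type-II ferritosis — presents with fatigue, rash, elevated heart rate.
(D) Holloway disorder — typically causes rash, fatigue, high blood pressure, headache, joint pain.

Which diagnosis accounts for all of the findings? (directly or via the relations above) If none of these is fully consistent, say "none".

Testing each hypothesis:
(A) paraline deficiency — fails on joint pain, headache, elevated heart rate (predicts slowed heart rate, not elevated heart rate)
(B) Varlen's syndrome — accounts for every observation
(C) type-II ferritosis — rash match; joint pain miss; fatigue match; headache miss; elevated heart rate match
(D) Holloway disorder — rash match; joint pain match; fatigue match; headache match; elevated heart rate miss
(B) is the only candidate with no mismatches.

B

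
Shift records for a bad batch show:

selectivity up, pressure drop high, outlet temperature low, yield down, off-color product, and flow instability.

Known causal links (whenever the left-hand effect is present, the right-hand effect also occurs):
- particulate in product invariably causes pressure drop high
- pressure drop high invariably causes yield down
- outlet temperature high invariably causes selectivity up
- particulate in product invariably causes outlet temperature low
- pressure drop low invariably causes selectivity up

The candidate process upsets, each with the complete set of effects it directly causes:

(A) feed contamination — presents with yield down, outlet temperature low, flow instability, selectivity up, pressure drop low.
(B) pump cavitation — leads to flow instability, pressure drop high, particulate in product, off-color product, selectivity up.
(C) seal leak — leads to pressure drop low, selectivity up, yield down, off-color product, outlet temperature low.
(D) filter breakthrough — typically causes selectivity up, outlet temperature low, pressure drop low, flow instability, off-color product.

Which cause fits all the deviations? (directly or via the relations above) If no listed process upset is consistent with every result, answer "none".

B

For each candidate, compare predicted effects to what was observed:
(A) feed contamination — fails on pressure drop high, off-color product (predicts pressure drop low, not pressure drop high)
(B) pump cavitation — selectivity up match; pressure drop high match; outlet temperature low match (through particulate in product → outlet temperature low); yield down match (through pressure drop high → yield down); off-color product match; flow instability match
(C) seal leak — selectivity up match; pressure drop high miss; outlet temperature low match; yield down match; off-color product match; flow instability miss
(D) filter breakthrough — selectivity up match; pressure drop high miss; outlet temperature low match; yield down miss; off-color product match; flow instability match
(B) alone accounts for all the evidence.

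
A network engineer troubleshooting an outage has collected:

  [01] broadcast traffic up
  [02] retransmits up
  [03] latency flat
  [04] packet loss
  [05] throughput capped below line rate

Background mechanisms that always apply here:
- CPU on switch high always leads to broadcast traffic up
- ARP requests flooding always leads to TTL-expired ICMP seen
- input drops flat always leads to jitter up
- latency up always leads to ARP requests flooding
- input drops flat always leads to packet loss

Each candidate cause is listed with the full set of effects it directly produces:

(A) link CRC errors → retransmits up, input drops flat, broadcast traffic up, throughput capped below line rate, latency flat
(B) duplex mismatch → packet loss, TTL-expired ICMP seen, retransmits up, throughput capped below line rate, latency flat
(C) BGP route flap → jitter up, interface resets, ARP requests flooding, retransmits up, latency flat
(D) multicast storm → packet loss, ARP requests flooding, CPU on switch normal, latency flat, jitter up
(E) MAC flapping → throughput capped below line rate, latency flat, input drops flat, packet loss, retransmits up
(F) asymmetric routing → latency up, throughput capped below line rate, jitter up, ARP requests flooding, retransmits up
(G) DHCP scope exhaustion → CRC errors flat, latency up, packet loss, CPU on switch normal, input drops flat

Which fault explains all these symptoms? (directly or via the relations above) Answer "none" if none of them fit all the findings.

A

For each candidate, compare predicted effects to what was observed:
(A) link CRC errors — accounts for every observation (packet loss through input drops flat → packet loss)
(B) duplex mismatch — does not account for broadcast traffic up
(C) BGP route flap — broadcast traffic up miss; retransmits up match; latency flat match; packet loss miss; throughput capped below line rate miss
(D) multicast storm — broadcast traffic up miss; retransmits up miss; latency flat match; packet loss match; throughput capped below line rate miss
(E) MAC flapping — broadcast traffic up miss; retransmits up match; latency flat match; packet loss match; throughput capped below line rate match
(F) asymmetric routing — fails on broadcast traffic up, latency flat, packet loss (predicts latency up, not latency flat)
(G) DHCP scope exhaustion — fails on broadcast traffic up, retransmits up, latency flat, throughput capped below line rate (predicts latency up, not latency flat)
Only (A) is consistent with every observation.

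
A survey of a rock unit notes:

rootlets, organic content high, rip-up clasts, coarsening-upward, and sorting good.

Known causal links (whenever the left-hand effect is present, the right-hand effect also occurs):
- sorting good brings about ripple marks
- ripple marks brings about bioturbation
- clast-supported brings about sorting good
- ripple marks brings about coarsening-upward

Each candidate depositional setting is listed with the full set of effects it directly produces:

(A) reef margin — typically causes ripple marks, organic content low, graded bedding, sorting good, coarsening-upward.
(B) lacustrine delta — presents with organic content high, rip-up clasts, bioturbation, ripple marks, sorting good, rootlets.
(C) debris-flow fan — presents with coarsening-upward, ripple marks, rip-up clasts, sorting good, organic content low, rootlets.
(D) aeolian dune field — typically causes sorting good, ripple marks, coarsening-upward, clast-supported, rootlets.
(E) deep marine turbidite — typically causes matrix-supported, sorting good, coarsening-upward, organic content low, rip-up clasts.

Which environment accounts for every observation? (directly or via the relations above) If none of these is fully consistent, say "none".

B

Checking each candidate against the observations:
(A) reef margin — fails on rootlets, organic content high, rip-up clasts (predicts organic content low, not organic content high)
(B) lacustrine delta — rootlets +; organic content high +; rip-up clasts +; coarsening-upward + (via ripple marks → coarsening-upward); sorting good +
(C) debris-flow fan — rootlets +; organic content high -; rip-up clasts +; coarsening-upward +; sorting good +
(D) aeolian dune field — does not account for organic content high, rip-up clasts
(E) deep marine turbidite — rootlets -; organic content high -; rip-up clasts +; coarsening-upward +; sorting good +
(B) is the only candidate with no mismatches.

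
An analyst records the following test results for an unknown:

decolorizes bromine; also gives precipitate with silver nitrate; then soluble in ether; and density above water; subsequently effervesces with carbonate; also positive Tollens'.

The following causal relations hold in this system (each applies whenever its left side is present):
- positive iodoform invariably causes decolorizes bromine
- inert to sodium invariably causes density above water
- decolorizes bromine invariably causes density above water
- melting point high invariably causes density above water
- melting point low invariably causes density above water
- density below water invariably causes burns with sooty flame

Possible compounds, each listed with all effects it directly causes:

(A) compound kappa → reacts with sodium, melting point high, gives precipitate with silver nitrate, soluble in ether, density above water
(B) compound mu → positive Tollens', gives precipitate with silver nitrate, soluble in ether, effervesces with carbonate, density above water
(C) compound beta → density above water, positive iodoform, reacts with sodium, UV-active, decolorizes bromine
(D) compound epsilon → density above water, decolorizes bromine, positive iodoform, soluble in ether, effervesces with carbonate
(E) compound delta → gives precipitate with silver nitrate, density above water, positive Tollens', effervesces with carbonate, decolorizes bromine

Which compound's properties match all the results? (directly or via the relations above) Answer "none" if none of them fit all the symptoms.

none

Per-candidate check:
(A) compound kappa — decolorizes bromine NO; gives precipitate with silver nitrate yes; soluble in ether yes; density above water yes; effervesces with carbonate NO; positive Tollens' NO
(B) compound mu — does not account for decolorizes bromine
(C) compound beta — decolorizes bromine yes; gives precipitate with silver nitrate NO; soluble in ether NO; density above water yes; effervesces with carbonate NO; positive Tollens' NO
(D) compound epsilon — decolorizes bromine yes; gives precipitate with silver nitrate NO; soluble in ether yes; density above water yes; effervesces with carbonate yes; positive Tollens' NO
(E) compound delta — decolorizes bromine yes; gives precipitate with silver nitrate yes; soluble in ether NO; density above water yes; effervesces with carbonate yes; positive Tollens' yes
None of the listed candidates fits everything.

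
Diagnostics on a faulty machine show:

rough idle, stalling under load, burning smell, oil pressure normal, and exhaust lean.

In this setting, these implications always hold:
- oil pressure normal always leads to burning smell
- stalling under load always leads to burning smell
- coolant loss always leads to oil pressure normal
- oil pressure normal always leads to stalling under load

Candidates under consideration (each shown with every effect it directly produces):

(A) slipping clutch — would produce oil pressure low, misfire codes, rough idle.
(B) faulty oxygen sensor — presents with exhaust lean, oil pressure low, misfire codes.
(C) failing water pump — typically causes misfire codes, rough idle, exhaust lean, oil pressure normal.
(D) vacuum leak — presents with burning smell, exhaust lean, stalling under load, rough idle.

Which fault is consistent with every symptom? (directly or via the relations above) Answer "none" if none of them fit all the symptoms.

For each candidate, compare predicted effects to what was observed:
(A) slipping clutch — rough idle ✓; stalling under load ✗; burning smell ✗; oil pressure normal ✗; exhaust lean ✗
(B) faulty oxygen sensor — fails on rough idle, stalling under load, burning smell, oil pressure normal (predicts oil pressure low, not oil pressure normal)
(C) failing water pump — rough idle ✓; stalling under load ✓ (through oil pressure normal → stalling under load); burning smell ✓ (through oil pressure normal → burning smell); oil pressure normal ✓; exhaust lean ✓
(D) vacuum leak — rough idle ✓; stalling under load ✓; burning smell ✓; oil pressure normal ✗; exhaust lean ✓
(C) alone accounts for all the evidence.

C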